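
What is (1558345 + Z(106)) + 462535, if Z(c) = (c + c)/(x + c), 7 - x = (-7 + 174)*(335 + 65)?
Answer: 134766424348/66687 ≈ 2.0209e+6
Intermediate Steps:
x = -66793 (x = 7 - (-7 + 174)*(335 + 65) = 7 - 167*400 = 7 - 1*66800 = 7 - 66800 = -66793)
Z(c) = 2*c/(-66793 + c) (Z(c) = (c + c)/(-66793 + c) = (2*c)/(-66793 + c) = 2*c/(-66793 + c))
(1558345 + Z(106)) + 462535 = (1558345 + 2*106/(-66793 + 106)) + 462535 = (1558345 + 2*106/(-66687)) + 462535 = (1558345 + 2*106*(-1/66687)) + 462535 = (1558345 - 212/66687) + 462535 = 103921352803/66687 + 462535 = 134766424348/66687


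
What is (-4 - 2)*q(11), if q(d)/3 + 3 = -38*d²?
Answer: 82818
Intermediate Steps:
q(d) = -9 - 114*d² (q(d) = -9 + 3*(-38*d²) = -9 - 114*d²)
(-4 - 2)*q(11) = (-4 - 2)*(-9 - 114*11²) = -6*(-9 - 114*121) = -6*(-9 - 13794) = -6*(-13803) = 82818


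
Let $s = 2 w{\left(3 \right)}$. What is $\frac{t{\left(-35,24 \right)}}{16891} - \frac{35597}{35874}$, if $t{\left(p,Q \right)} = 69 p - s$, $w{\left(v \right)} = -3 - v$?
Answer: $- \frac{687474149}{605947734} \approx -1.1345$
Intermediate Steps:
$s = -12$ ($s = 2 \left(-3 - 3\right) = 2 \left(-6\right) = -12$)
$t{\left(p,Q \right)} = 12 + 69 p$ ($t{\left(p,Q \right)} = 69 p - -12 = 69 p + 12 = 12 + 69 p$)
$\frac{t{\left(-35,24 \right)}}{16891} - \frac{35597}{35874} = \frac{12 + 69 \left(-35\right)}{16891} - \frac{35597}{35874} = \left(12 - 2415\right) \frac{1}{16891} - \frac{35597}{35874} = \left(-2403\right) \frac{1}{16891} - \frac{35597}{35874} = - \frac{2403}{16891} - \frac{35597}{35874} = - \frac{687474149}{605947734}$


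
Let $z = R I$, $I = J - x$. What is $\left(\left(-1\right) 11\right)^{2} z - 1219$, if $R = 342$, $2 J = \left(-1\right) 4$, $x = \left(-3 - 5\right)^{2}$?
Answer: $-2732431$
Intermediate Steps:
$x = 64$ ($x = \left(-8\right)^{2} = 64$)
$J = -2$ ($J = \frac{\left(-1\right) 4}{2} = \frac{1}{2} \left(-4\right) = -2$)
$I = -66$ ($I = -2 - 64 = -66$)
$z = -22572$ ($z = 342 \left(-66\right) = -22572$)
$\left(\left(-1\right) 11\right)^{2} z - 1219 = \left(\left(-1\right) 11\right)^{2} \left(-22572\right) - 1219 = \left(-11\right)^{2} \left(-22572\right) - 1219 = 121 \left(-22572\right) - 1219 = -2731212 - 1219 = -2732431$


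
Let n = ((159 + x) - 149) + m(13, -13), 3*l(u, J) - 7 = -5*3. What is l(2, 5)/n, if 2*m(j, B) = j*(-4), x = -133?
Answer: 8/447 ≈ 0.017897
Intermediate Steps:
m(j, B) = -2*j (m(j, B) = (j*(-4))/2 = (-4*j)/2 = -2*j)
l(u, J) = -8/3 (l(u, J) = 7/3 + (-5*3)/3 = 7/3 + (1/3)*(-15) = 7/3 - 5 = -8/3)
n = -149 (n = ((159 - 133) - 149) - 2*13 = (26 - 149) - 26 = -123 - 26 = -149)
l(2, 5)/n = -8/3/(-149) = -8/3*(-1/149) = 8/447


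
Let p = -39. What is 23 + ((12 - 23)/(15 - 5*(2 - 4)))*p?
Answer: 1004/25 ≈ 40.160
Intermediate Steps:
23 + ((12 - 23)/(15 - 5*(2 - 4)))*p = 23 + ((12 - 23)/(15 - 5*(2 - 4)))*(-39) = 23 - 11/(15 - 5*(-2))*(-39) = 23 - 11/(15 + 10)*(-39) = 23 - 11/25*(-39) = 23 + 429/25 = 1004/25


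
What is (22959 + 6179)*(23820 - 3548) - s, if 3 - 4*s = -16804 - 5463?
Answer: 1181359937/2 ≈ 5.9068e+8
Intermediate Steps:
s = 11135/2 (s = ¾ - (-16804 - 5463)/4 = ¾ - ¼*(-22267) = ¾ + 22267/4 = 11135/2 ≈ 5567.5)
(22959 + 6179)*(23820 - 3548) - s = (22959 + 6179)*(23820 - 3548) - 1*11135/2 = 29138*20272 - 11135/2 = 590685536 - 11135/2 = 1181359937/2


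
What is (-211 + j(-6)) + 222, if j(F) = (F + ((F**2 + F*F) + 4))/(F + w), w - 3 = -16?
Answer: 139/19 ≈ 7.3158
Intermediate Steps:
w = -13 (w = 3 - 16 = -13)
j(F) = (4 + F + 2*F**2)/(-13 + F) (j(F) = (F + ((F**2 + F*F) + 4))/(F - 13) = (F + ((F**2 + F**2) + 4))/(-13 + F) = (F + (2*F**2 + 4))/(-13 + F) = (F + (4 + 2*F**2))/(-13 + F) = (4 + F + 2*F**2)/(-13 + F))
(-211 + j(-6)) + 222 = (-211 + (4 - 6 + 2*(-6)**2)/(-13 - 6)) + 222 = (-211 + (4 - 6 + 2*36)/(-19)) + 222 = (-211 - (4 - 6 + 72)/19) + 222 = (-211 - 1/19*70) + 222 = (-211 - 70/19) + 222 = -4079/19 + 222 = 139/19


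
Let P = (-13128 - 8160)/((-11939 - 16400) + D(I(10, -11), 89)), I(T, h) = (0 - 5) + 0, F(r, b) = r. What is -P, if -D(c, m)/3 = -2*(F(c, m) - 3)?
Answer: -21288/28387 ≈ -0.74992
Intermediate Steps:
I(T, h) = -5 (I(T, h) = -5 + 0 = -5)
D(c, m) = -18 + 6*c (D(c, m) = -(-6)*(c - 3) = -(-6)*(-3 + c) = -3*(6 - 2*c) = -18 + 6*c)
P = 21288/28387 (P = (-13128 - 8160)/((-11939 - 16400) + (-18 + 6*(-5))) = -21288/(-28339 + (-18 - 30)) = -21288/(-28339 - 48) = -21288/(-28387) = -21288*(-1/28387) = 21288/28387 ≈ 0.74992)
-P = -1*21288/28387 = -21288/28387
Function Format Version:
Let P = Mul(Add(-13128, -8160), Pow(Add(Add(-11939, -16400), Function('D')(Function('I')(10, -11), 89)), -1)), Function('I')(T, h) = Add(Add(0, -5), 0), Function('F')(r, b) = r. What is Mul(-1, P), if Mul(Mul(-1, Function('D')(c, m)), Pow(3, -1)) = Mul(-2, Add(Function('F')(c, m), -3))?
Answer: Rational(-21288, 28387) ≈ -0.74992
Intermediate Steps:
Function('I')(T, h) = -5 (Function('I')(T, h) = Add(-5, 0) = -5)
Function('D')(c, m) = Add(-18, Mul(6, c)) (Function('D')(c, m) = Mul(-3, Mul(-2, Add(c, -3))) = Mul(-3, Mul(-2, Add(-3, c))) = Mul(-3, Add(6, Mul(-2, c))) = Add(-18, Mul(6, c)))
P = Rational(21288, 28387) (P = Mul(Add(-13128, -8160), Pow(Add(Add(-11939, -16400), Add(-18, Mul(6, -5))), -1)) = Mul(-21288, Pow(Add(-28339, Add(-18, -30)), -1)) = Mul(-21288, Pow(Add(-28339, -48), -1)) = Mul(-21288, Pow(-28387, -1)) = Mul(-21288, Rational(-1, 28387)) = Rational(21288, 28387) ≈ 0.74992)
Mul(-1, P) = Mul(-1, Rational(21288, 28387)) = Rational(-21288, 28387)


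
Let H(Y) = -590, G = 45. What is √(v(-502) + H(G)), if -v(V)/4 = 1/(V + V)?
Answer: I*√37170339/251 ≈ 24.29*I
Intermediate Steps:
v(V) = -2/V (v(V) = -4/(V + V) = -4*1/(2*V) = -2/V)
√(v(-502) + H(G)) = √(-2/(-502) - 590) = √(-2*(-1/502) - 590) = √(1/251 - 590) = √(-148089/251) = I*√37170339/251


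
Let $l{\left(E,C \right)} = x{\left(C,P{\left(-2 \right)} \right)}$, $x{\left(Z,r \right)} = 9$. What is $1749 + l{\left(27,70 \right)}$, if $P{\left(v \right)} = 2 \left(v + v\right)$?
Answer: $1758$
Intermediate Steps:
$P{\left(v \right)} = 4 v$ ($P{\left(v \right)} = 2 \cdot 2 v = 4 v$)
$l{\left(E,C \right)} = 9$
$1749 + l{\left(27,70 \right)} = 1749 + 9 = 1758$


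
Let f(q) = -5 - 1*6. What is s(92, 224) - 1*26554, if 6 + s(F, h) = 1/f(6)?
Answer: -292161/11 ≈ -26560.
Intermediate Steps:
f(q) = -11 (f(q) = -5 - 6 = -11)
s(F, h) = -67/11 (s(F, h) = -6 + 1/(-11) = -6 - 1/11 = -67/11)
s(92, 224) - 1*26554 = -67/11 - 1*26554 = -67/11 - 26554 = -292161/11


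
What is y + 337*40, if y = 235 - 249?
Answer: 13466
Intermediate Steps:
y = -14
y + 337*40 = -14 + 337*40 = -14 + 13480 = 13466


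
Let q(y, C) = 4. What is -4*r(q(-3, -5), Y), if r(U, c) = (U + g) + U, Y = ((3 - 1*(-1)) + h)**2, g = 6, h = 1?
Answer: -56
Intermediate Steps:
Y = 25 (Y = ((3 - 1*(-1)) + 1)**2 = ((3 + 1) + 1)**2 = (4 + 1)**2 = 5**2 = 25)
r(U, c) = 6 + 2*U (r(U, c) = (U + 6) + U = (6 + U) + U = 6 + 2*U)
-4*r(q(-3, -5), Y) = -4*(6 + 2*4) = -4*(6 + 8) = -4*14 = -56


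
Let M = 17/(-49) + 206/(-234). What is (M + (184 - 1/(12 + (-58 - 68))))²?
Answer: 1585606835663041/47460365316 ≈ 33409.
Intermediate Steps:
M = -7036/5733 (M = 17*(-1/49) + 206*(-1/234) = -17/49 - 103/117 = -7036/5733 ≈ -1.2273)
(M + (184 - 1/(12 + (-58 - 68))))² = (-7036/5733 + (184 - 1/(12 + (-58 - 68))))² = (-7036/5733 + (184 - 1/(12 - 126)))² = (-7036/5733 + (184 - 1/(-114)))² = (-7036/5733 + (184 - 1*(-1/114)))² = (-7036/5733 + (184 + 1/114))² = (-7036/5733 + 20977/114)² = (39819679/217854)² = 1585606835663041/47460365316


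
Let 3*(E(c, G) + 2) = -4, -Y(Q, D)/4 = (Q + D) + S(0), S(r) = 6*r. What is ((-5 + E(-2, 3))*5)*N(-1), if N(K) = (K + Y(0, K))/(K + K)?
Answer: 125/2 ≈ 62.500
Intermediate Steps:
Y(Q, D) = -4*D - 4*Q (Y(Q, D) = -4*((Q + D) + 6*0) = -4*((D + Q) + 0) = -4*(D + Q) = -4*D - 4*Q)
E(c, G) = -10/3 (E(c, G) = -2 + (⅓)*(-4) = -2 - 4/3 = -10/3)
N(K) = -3/2 (N(K) = (K + (-4*K - 4*0))/(K + K) = (K + (-4*K + 0))/((2*K)) = (K - 4*K)*(1/(2*K)) = (-3*K)*(1/(2*K)) = -3/2)
((-5 + E(-2, 3))*5)*N(-1) = ((-5 - 10/3)*5)*(-3/2) = -25/3*5*(-3/2) = -125/3*(-3/2) = 125/2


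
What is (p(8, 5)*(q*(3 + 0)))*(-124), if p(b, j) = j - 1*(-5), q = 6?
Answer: -22320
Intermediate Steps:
p(b, j) = 5 + j (p(b, j) = j + 5 = 5 + j)
(p(8, 5)*(q*(3 + 0)))*(-124) = ((5 + 5)*(6*(3 + 0)))*(-124) = (10*(6*3))*(-124) = (10*18)*(-124) = 180*(-124) = -22320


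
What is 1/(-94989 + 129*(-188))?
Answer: -1/119241 ≈ -8.3864e-6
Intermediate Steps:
1/(-94989 + 129*(-188)) = 1/(-94989 - 24252) = 1/(-119241) = -1/119241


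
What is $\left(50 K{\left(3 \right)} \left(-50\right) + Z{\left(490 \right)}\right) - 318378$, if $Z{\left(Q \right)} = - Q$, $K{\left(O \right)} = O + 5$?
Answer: $-338868$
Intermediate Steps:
$K{\left(O \right)} = 5 + O$
$\left(50 K{\left(3 \right)} \left(-50\right) + Z{\left(490 \right)}\right) - 318378 = \left(50 \left(5 + 3\right) \left(-50\right) - 490\right) - 318378 = \left(50 \cdot 8 \left(-50\right) - 490\right) - 318378 = \left(400 \left(-50\right) - 490\right) - 318378 = \left(-20000 - 490\right) - 318378 = -20490 - 318378 = -338868$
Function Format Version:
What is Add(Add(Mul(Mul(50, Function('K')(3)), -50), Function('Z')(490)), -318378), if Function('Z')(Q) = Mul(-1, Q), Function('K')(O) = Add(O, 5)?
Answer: -338868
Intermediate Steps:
Function('K')(O) = Add(5, O)
Add(Add(Mul(Mul(50, Function('K')(3)), -50), Function('Z')(490)), -318378) = Add(Add(Mul(Mul(50, Add(5, 3)), -50), Mul(-1, 490)), -318378) = Add(Add(Mul(Mul(50, 8), -50), -490), -318378) = Add(Add(Mul(400, -50), -490), -318378) = Add(Add(-20000, -490), -318378) = Add(-20490, -318378) = -338868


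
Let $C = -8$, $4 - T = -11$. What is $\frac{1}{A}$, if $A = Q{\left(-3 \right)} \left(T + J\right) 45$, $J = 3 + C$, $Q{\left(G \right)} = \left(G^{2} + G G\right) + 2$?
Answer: $\frac{1}{9000} \approx 0.00011111$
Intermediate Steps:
$T = 15$ ($T = 4 - -11 = 4 + 11 = 15$)
$Q{\left(G \right)} = 2 + 2 G^{2}$ ($Q{\left(G \right)} = \left(G^{2} + G^{2}\right) + 2 = 2 G^{2} + 2 = 2 + 2 G^{2}$)
$J = -5$ ($J = 3 - 8 = -5$)
$A = 9000$ ($A = \left(2 + 2 \left(-3\right)^{2}\right) \left(15 - 5\right) 45 = \left(2 + 2 \cdot 9\right) 10 \cdot 45 = \left(2 + 18\right) 10 \cdot 45 = 20 \cdot 10 \cdot 45 = 200 \cdot 45 = 9000$)
$\frac{1}{A} = \frac{1}{9000}$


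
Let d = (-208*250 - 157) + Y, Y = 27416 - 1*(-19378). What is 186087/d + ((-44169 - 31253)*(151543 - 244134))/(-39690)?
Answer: -18729675711478/106428735 ≈ -1.7598e+5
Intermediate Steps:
Y = 46794 (Y = 27416 + 19378 = 46794)
d = -5363 (d = (-208*250 - 157) + 46794 = (-52000 - 157) + 46794 = -52157 + 46794 = -5363)
186087/d + ((-44169 - 31253)*(151543 - 244134))/(-39690) = 186087/(-5363) + ((-44169 - 31253)*(151543 - 244134))/(-39690) = 186087*(-1/5363) - 75422*(-92591)*(-1/39690) = -186087/5363 + 6983398402*(-1/39690) = -186087/5363 - 3491699201/19845 = -18729675711478/106428735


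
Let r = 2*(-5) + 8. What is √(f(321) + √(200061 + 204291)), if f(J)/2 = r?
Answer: 2*√(-1 + 18*√78) ≈ 25.137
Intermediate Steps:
r = -2 (r = -10 + 8 = -2)
f(J) = -4 (f(J) = 2*(-2) = -4)
√(f(321) + √(200061 + 204291)) = √(-4 + √(200061 + 204291)) = √(-4 + √404352) = √(-4 + 72*√78)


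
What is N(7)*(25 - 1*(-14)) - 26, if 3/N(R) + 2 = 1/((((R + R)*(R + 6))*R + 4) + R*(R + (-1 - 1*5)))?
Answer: -217139/2569 ≈ -84.523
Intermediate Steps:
N(R) = 3/(-2 + 1/(4 + R*(-6 + R) + 2*R²*(6 + R))) (N(R) = 3/(-2 + 1/((((R + R)*(R + 6))*R + 4) + R*(R + (-1 - 1*5)))) = 3/(-2 + 1/((((2*R)*(6 + R))*R + 4) + R*(R + (-1 - 5)))) = 3/(-2 + 1/(((2*R*(6 + R))*R + 4) + R*(R - 6))) = 3/(-2 + 1/((2*R²*(6 + R) + 4) + R*(-6 + R))) = 3/(-2 + 1/((4 + 2*R²*(6 + R)) + R*(-6 + R))) = 3/(-2 + 1/(4 + R*(-6 + R) + 2*R²*(6 + R))))
N(7)*(25 - 1*(-14)) - 26 = (3*(-4 - 13*7² - 2*7³ + 6*7)/(7 - 12*7 + 4*7³ + 26*7²))*(25 - 1*(-14)) - 26 = (3*(-4 - 13*49 - 2*343 + 42)/(7 - 84 + 4*343 + 26*49))*(25 + 14) - 26 = (3*(-4 - 637 - 686 + 42)/(7 - 84 + 1372 + 1274))*39 - 26 = (3*(-1285)/2569)*39 - 26 = (3*(1/2569)*(-1285))*39 - 26 = -3855/2569*39 - 26 = -150345/2569 - 26 = -217139/2569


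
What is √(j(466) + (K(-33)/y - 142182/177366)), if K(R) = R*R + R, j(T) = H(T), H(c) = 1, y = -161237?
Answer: 2*√1089436197253044466/4766326957 ≈ 0.43797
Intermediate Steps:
j(T) = 1
K(R) = R + R² (K(R) = R² + R = R + R²)
√(j(466) + (K(-33)/y - 142182/177366)) = √(1 + (-33*(1 - 33)/(-161237) - 142182/177366)) = √(1 + (-33*(-32)*(-1/161237) - 142182*1/177366)) = √(1 + (1056*(-1/161237) - 23697/29561)) = √(1 + (-1056/161237 - 23697/29561)) = √(1 - 3852049605/4766326957) = √(914277352/4766326957) = 2*√1089436197253044466/4766326957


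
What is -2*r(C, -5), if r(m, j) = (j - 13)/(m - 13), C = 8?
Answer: -36/5 ≈ -7.2000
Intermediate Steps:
r(m, j) = (-13 + j)/(-13 + m)
-2*r(C, -5) = -2*(-13 - 5)/(-13 + 8) = -2*(-18)/(-5) = -(-2)*(-18)/5 = -2*18/5 = -36/5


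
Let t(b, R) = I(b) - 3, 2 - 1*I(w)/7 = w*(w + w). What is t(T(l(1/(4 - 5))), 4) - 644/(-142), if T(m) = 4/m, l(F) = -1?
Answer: -14801/71 ≈ -208.46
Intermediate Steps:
I(w) = 14 - 14*w² (I(w) = 14 - 7*w*(w + w) = 14 - 7*w*2*w = 14 - 14*w²)
t(b, R) = 11 - 14*b² (t(b, R) = (14 - 14*b²) - 3 = 11 - 14*b²)
t(T(l(1/(4 - 5))), 4) - 644/(-142) = (11 - 14*(4/(-1))²) - 644/(-142) = (11 - 14*(4*(-1))²) - 644*(-1)/142 = (11 - 14*(-4)²) - 23*(-14/71) = (11 - 14*16) + 322/71 = (11 - 224) + 322/71 = -213 + 322/71 = -14801/71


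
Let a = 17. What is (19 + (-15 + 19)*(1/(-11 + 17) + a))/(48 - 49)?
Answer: -263/3 ≈ -87.667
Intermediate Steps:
(19 + (-15 + 19)*(1/(-11 + 17) + a))/(48 - 49) = (19 + (-15 + 19)*(1/(-11 + 17) + 17))/(48 - 49) = (19 + 4*(1/6 + 17))/(-1) = (19 + 4*(1/6 + 17))*(-1) = (19 + 4*(103/6))*(-1) = (19 + 206/3)*(-1) = (263/3)*(-1) = -263/3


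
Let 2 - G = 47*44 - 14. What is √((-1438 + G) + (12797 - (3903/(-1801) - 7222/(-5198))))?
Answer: √385505268104549/203513 ≈ 96.477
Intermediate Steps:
G = -2052 (G = 2 - (47*44 - 14) = 2 - (2068 - 14) = 2 - 1*2054 = 2 - 2054 = -2052)
√((-1438 + G) + (12797 - (3903/(-1801) - 7222/(-5198)))) = √((-1438 - 2052) + (12797 - (3903/(-1801) - 7222/(-5198)))) = √(-3490 + (12797 - (3903*(-1/1801) - 7222*(-1/5198)))) = √(-3490 + (12797 - (-3903/1801 + 157/113))) = √(-3490 + (12797 - 1*(-158282/203513))) = √(-3490 + (12797 + 158282/203513)) = √(-3490 + 2604514143/203513) = √(1894253773/203513) = √385505268104549/203513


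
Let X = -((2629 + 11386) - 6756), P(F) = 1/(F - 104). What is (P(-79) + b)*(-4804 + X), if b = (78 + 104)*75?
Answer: -10044252929/61 ≈ -1.6466e+8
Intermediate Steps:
b = 13650 (b = 182*75 = 13650)
P(F) = 1/(-104 + F)
X = -7259 (X = -(14015 - 6756) = -1*7259 = -7259)
(P(-79) + b)*(-4804 + X) = (1/(-104 - 79) + 13650)*(-4804 - 7259) = (1/(-183) + 13650)*(-12063) = (-1/183 + 13650)*(-12063) = (2497949/183)*(-12063) = -10044252929/61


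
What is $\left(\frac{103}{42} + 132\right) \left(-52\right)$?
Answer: $- \frac{146822}{21} \approx -6991.5$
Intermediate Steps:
$\left(\frac{103}{42} + 132\right) \left(-52\right) = \frac{5647}{42} \left(-52\right) = - \frac{146822}{21}$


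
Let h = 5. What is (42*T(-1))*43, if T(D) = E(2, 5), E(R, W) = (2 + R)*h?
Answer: 36120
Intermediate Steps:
E(R, W) = 10 + 5*R (E(R, W) = (2 + R)*5 = 10 + 5*R)
T(D) = 20 (T(D) = 10 + 5*2 = 10 + 10 = 20)
(42*T(-1))*43 = (42*20)*43 = 840*43 = 36120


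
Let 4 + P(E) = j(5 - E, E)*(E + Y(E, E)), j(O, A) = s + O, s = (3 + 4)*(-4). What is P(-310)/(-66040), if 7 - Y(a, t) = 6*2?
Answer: 90409/66040 ≈ 1.3690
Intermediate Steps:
Y(a, t) = -5 (Y(a, t) = 7 - 6*2 = 7 - 1*12 = 7 - 12 = -5)
s = -28 (s = 7*(-4) = -28)
j(O, A) = -28 + O
P(E) = -4 + (-23 - E)*(-5 + E) (P(E) = -4 + (-28 + (5 - E))*(E - 5) = -4 + (-23 - E)*(-5 + E))
P(-310)/(-66040) = (111 - 1*(-310)² - 18*(-310))/(-66040) = (111 - 1*96100 + 5580)*(-1/66040) = (111 - 96100 + 5580)*(-1/66040) = -90409*(-1/66040) = 90409/66040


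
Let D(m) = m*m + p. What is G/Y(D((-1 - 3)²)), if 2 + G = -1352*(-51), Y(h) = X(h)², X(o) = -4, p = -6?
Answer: 34475/8 ≈ 4309.4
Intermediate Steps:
D(m) = -6 + m² (D(m) = m*m - 6 = m² - 6 = -6 + m²)
Y(h) = 16 (Y(h) = (-4)² = 16)
G = 68950 (G = -2 - 1352*(-51) = -2 + 68952 = 68950)
G/Y(D((-1 - 3)²)) = 68950/16 = 68950*(1/16) = 34475/8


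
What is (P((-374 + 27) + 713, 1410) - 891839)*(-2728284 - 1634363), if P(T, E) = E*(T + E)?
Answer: -7033987373687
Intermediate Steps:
P(T, E) = E*(E + T)
(P((-374 + 27) + 713, 1410) - 891839)*(-2728284 - 1634363) = (1410*(1410 + ((-374 + 27) + 713)) - 891839)*(-2728284 - 1634363) = (1410*(1410 + (-347 + 713)) - 891839)*(-4362647) = (1410*(1410 + 366) - 891839)*(-4362647) = (1410*1776 - 891839)*(-4362647) = (2504160 - 891839)*(-4362647) = 1612321*(-4362647) = -7033987373687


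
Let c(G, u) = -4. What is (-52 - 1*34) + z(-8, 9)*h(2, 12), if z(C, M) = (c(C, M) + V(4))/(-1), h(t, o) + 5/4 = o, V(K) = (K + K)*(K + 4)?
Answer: -731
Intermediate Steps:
V(K) = 2*K*(4 + K) (V(K) = (2*K)*(4 + K) = 2*K*(4 + K))
h(t, o) = -5/4 + o
z(C, M) = -60 (z(C, M) = (-4 + 2*4*(4 + 4))/(-1) = (-4 + 2*4*8)*(-1) = (-4 + 64)*(-1) = 60*(-1) = -60)
(-52 - 1*34) + z(-8, 9)*h(2, 12) = (-52 - 1*34) - 60*(-5/4 + 12) = (-52 - 34) - 60*43/4 = -86 - 645 = -731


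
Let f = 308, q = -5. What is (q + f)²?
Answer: 91809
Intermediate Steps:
(q + f)² = (-5 + 308)² = 303² = 91809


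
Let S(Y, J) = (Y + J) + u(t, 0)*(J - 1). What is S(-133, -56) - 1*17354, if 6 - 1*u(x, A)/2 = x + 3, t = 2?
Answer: -17657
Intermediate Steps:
u(x, A) = 6 - 2*x (u(x, A) = 12 - 2*(x + 3) = 12 - 2*(3 + x) = 12 + (-6 - 2*x) = 6 - 2*x)
S(Y, J) = -2 + Y + 3*J (S(Y, J) = (Y + J) + (6 - 2*2)*(J - 1) = (J + Y) + (6 - 4)*(-1 + J) = (J + Y) + 2*(-1 + J) = (J + Y) + (-2 + 2*J) = -2 + Y + 3*J)
S(-133, -56) - 1*17354 = (-2 - 133 + 3*(-56)) - 1*17354 = (-2 - 133 - 168) - 17354 = -303 - 17354 = -17657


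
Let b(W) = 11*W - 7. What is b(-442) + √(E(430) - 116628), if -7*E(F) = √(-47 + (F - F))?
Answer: -4869 + √(-5714772 - 7*I*√47)/7 ≈ -4869.0 - 341.51*I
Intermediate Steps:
E(F) = -I*√47/7 (E(F) = -√(-47 + (F - F))/7 = -√(-47 + 0)/7 = -I*√47/7)
b(W) = -7 + 11*W
b(-442) + √(E(430) - 116628) = (-7 + 11*(-442)) + √(-I*√47/7 - 116628) = (-7 - 4862) + √(-116628 - I*√47/7) = -4869 + √(-116628 - I*√47/7)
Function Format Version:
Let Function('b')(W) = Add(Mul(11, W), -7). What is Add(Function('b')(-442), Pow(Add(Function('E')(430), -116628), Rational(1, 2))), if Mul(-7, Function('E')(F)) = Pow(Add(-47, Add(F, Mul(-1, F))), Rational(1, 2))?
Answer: Add(-4869, Mul(Rational(1, 7), Pow(Add(-5714772, Mul(-7, I, Pow(47, Rational(1, 2)))), Rational(1, 2)))) ≈ Add(-4869.0, Mul(-341.51, I))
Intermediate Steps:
Function('E')(F) = Mul(Rational(-1, 7), I, Pow(47, Rational(1, 2))) (Function('E')(F) = Mul(Rational(-1, 7), Pow(Add(-47, Add(F, Mul(-1, F))), Rational(1, 2))) = Mul(Rational(-1, 7), Pow(Add(-47, 0), Rational(1, 2))) = Mul(Rational(-1, 7), Pow(-47, Rational(1, 2))) = Mul(Rational(-1, 7), Mul(I, Pow(47, Rational(1, 2)))) = Mul(Rational(-1, 7), I, Pow(47, Rational(1, 2))))
Function('b')(W) = Add(-7, Mul(11, W))
Add(Function('b')(-442), Pow(Add(Function('E')(430), -116628), Rational(1, 2))) = Add(Add(-7, Mul(11, -442)), Pow(Add(Mul(Rational(-1, 7), I, Pow(47, Rational(1, 2))), -116628), Rational(1, 2))) = Add(Add(-7, -4862), Pow(Add(-116628, Mul(Rational(-1, 7), I, Pow(47, Rational(1, 2)))), Rational(1, 2))) = Add(-4869, Pow(Add(-116628, Mul(Rational(-1, 7), I, Pow(47, Rational(1, 2)))), Rational(1, 2)))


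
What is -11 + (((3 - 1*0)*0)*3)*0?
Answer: -11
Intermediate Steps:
-11 + (((3 - 1*0)*0)*3)*0 = -11 + (((3 + 0)*0)*3)*0 = -11 + ((3*0)*3)*0 = -11 + (0*3)*0 = -11 + 0*0 = -11 + 0 = -11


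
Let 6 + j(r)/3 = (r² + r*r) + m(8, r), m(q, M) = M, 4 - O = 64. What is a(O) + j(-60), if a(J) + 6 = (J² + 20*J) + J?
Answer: 23736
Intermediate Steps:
O = -60 (O = 4 - 1*64 = 4 - 64 = -60)
j(r) = -18 + 3*r + 6*r² (j(r) = -18 + 3*((r² + r*r) + r) = -18 + 3*((r² + r²) + r) = -18 + 3*(2*r² + r) = -18 + 3*(r + 2*r²) = -18 + (3*r + 6*r²) = -18 + 3*r + 6*r²)
a(J) = -6 + J² + 21*J (a(J) = -6 + ((J² + 20*J) + J) = -6 + (J² + 21*J) = -6 + J² + 21*J)
a(O) + j(-60) = (-6 + (-60)² + 21*(-60)) + (-18 + 3*(-60) + 6*(-60)²) = (-6 + 3600 - 1260) + (-18 - 180 + 6*3600) = 2334 + (-18 - 180 + 21600) = 2334 + 21402 = 23736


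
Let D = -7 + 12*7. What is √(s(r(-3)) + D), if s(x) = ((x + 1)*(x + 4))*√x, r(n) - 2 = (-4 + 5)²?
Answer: √(77 + 28*√3) ≈ 11.203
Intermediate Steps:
r(n) = 3 (r(n) = 2 + (-4 + 5)² = 2 + 1² = 2 + 1 = 3)
D = 77 (D = -7 + 84 = 77)
s(x) = √x*(1 + x)*(4 + x) (s(x) = ((1 + x)*(4 + x))*√x = √x*(1 + x)*(4 + x))
√(s(r(-3)) + D) = √(√3*(4 + 3² + 5*3) + 77) = √(√3*(4 + 9 + 15) + 77) = √(√3*28 + 77) = √(28*√3 + 77) = √(77 + 28*√3)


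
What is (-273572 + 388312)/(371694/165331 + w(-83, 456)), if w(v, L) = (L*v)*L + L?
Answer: -9485039470/1426660191549 ≈ -0.0066484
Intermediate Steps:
w(v, L) = L + v*L² (w(v, L) = v*L² + L = L + v*L²)
(-273572 + 388312)/(371694/165331 + w(-83, 456)) = (-273572 + 388312)/(371694/165331 + 456*(1 + 456*(-83))) = 114740/(371694*(1/165331) + 456*(1 - 37848)) = 114740/(371694/165331 + 456*(-37847)) = 114740/(371694/165331 - 17258232) = 114740/(-2853320383098/165331) = 114740*(-165331/2853320383098) = -9485039470/1426660191549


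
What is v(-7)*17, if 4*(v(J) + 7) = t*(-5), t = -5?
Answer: -51/4 ≈ -12.750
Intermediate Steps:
v(J) = -¾ (v(J) = -7 + (-5*(-5))/4 = -7 + (¼)*25 = -7 + 25/4 = -¾)
v(-7)*17 = -¾*17 = -51/4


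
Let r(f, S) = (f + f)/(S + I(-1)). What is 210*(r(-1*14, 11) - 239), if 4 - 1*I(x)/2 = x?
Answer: -50470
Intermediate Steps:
I(x) = 8 - 2*x
r(f, S) = 2*f/(10 + S) (r(f, S) = (f + f)/(S + (8 - 2*(-1))) = (2*f)/(S + (8 + 2)) = (2*f)/(S + 10) = (2*f)/(10 + S) = 2*f/(10 + S))
210*(r(-1*14, 11) - 239) = 210*(2*(-1*14)/(10 + 11) - 239) = 210*(2*(-14)/21 - 239) = 210*(2*(-14)*(1/21) - 239) = 210*(-4/3 - 239) = 210*(-721/3) = -50470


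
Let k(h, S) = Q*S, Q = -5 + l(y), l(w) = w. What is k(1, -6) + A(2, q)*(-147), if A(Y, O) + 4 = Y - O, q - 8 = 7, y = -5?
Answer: 2559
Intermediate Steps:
q = 15 (q = 8 + 7 = 15)
A(Y, O) = -4 + Y - O (A(Y, O) = -4 + (Y - O) = -4 + Y - O)
Q = -10 (Q = -5 - 5 = -10)
k(h, S) = -10*S
k(1, -6) + A(2, q)*(-147) = -10*(-6) + (-4 + 2 - 1*15)*(-147) = 60 + (-4 + 2 - 15)*(-147) = 60 - 17*(-147) = 60 + 2499 = 2559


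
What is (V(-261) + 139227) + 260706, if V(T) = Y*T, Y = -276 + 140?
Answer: 435429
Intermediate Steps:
Y = -136
V(T) = -136*T
(V(-261) + 139227) + 260706 = (-136*(-261) + 139227) + 260706 = (35496 + 139227) + 260706 = 174723 + 260706 = 435429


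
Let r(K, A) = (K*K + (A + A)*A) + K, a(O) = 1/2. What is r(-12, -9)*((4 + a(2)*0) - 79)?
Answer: -22050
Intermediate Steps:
a(O) = ½
r(K, A) = K + K² + 2*A² (r(K, A) = (K² + (2*A)*A) + K = (K² + 2*A²) + K = K + K² + 2*A²)
r(-12, -9)*((4 + a(2)*0) - 79) = (-12 + (-12)² + 2*(-9)²)*((4 + (½)*0) - 79) = (-12 + 144 + 2*81)*((4 + 0) - 79) = (-12 + 144 + 162)*(4 - 79) = 294*(-75) = -22050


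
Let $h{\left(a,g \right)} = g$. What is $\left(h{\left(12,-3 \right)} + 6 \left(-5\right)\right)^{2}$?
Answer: $1089$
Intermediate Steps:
$\left(h{\left(12,-3 \right)} + 6 \left(-5\right)\right)^{2} = \left(-3 + 6 \left(-5\right)\right)^{2} = \left(-3 - 30\right)^{2} = \left(-33\right)^{2} = 1089$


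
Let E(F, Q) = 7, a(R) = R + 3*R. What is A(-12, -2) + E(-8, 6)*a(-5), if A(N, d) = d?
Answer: -142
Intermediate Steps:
a(R) = 4*R
A(-12, -2) + E(-8, 6)*a(-5) = -2 + 7*(4*(-5)) = -2 + 7*(-20) = -2 - 140 = -142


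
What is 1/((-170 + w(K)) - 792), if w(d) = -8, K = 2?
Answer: -1/970 ≈ -0.0010309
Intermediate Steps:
1/((-170 + w(K)) - 792) = 1/((-170 - 8) - 792) = 1/(-178 - 792) = 1/(-970) = -1/970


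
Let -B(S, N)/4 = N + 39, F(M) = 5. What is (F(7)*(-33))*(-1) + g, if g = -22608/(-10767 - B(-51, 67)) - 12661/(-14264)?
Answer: 24796304315/147532552 ≈ 168.07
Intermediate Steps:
B(S, N) = -156 - 4*N (B(S, N) = -4*(N + 39) = -4*(39 + N) = -156 - 4*N)
g = 453433235/147532552 (g = -22608/(-10767 - (-156 - 4*67)) - 12661/(-14264) = -22608/(-10767 - (-156 - 268)) - 12661*(-1/14264) = -22608/(-10767 - 1*(-424)) + 12661/14264 = -22608/(-10767 + 424) + 12661/14264 = -22608/(-10343) + 12661/14264 = -22608*(-1/10343) + 12661/14264 = 22608/10343 + 12661/14264 = 453433235/147532552 ≈ 3.0734)
(F(7)*(-33))*(-1) + g = (5*(-33))*(-1) + 453433235/147532552 = -165*(-1) + 453433235/147532552 = 165 + 453433235/147532552 = 24796304315/147532552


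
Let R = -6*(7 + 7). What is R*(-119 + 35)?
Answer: 7056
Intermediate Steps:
R = -84 (R = -6*14 = -84)
R*(-119 + 35) = -84*(-119 + 35) = -84*(-84) = 7056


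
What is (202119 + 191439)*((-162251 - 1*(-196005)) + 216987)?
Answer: 98681126478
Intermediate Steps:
(202119 + 191439)*((-162251 - 1*(-196005)) + 216987) = 393558*((-162251 + 196005) + 216987) = 393558*(33754 + 216987) = 393558*250741 = 98681126478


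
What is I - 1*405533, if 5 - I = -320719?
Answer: -84809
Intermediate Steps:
I = 320724 (I = 5 - 1*(-320719) = 5 + 320719 = 320724)
I - 1*405533 = 320724 - 1*405533 = 320724 - 405533 = -84809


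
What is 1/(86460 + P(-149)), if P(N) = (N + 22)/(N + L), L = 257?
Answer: 108/9337553 ≈ 1.1566e-5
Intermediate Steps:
P(N) = (22 + N)/(257 + N) (P(N) = (N + 22)/(N + 257) = (22 + N)/(257 + N))
1/(86460 + P(-149)) = 1/(86460 + (22 - 149)/(257 - 149)) = 1/(86460 - 127/108) = 1/(9337553/108) = 108/9337553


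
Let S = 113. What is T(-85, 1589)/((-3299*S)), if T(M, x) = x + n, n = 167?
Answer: -1756/372787 ≈ -0.0047105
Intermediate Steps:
T(M, x) = 167 + x (T(M, x) = x + 167 = 167 + x)
T(-85, 1589)/((-3299*S)) = (167 + 1589)/((-3299*113)) = 1756/(-372787) = 1756*(-1/372787) = -1756/372787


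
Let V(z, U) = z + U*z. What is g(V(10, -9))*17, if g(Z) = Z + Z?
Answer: -2720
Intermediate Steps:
g(Z) = 2*Z
g(V(10, -9))*17 = (2*(10*(1 - 9)))*17 = (2*(10*(-8)))*17 = (2*(-80))*17 = -160*17 = -2720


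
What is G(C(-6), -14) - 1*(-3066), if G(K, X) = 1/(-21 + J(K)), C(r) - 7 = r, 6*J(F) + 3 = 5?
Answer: 190089/62 ≈ 3066.0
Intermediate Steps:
J(F) = 1/3 (J(F) = -1/2 + (1/6)*5 = -1/2 + 5/6 = 1/3)
C(r) = 7 + r
G(K, X) = -3/62 (G(K, X) = 1/(-21 + 1/3) = 1/(-62/3) = -3/62)
G(C(-6), -14) - 1*(-3066) = -3/62 - 1*(-3066) = -3/62 + 3066 = 190089/62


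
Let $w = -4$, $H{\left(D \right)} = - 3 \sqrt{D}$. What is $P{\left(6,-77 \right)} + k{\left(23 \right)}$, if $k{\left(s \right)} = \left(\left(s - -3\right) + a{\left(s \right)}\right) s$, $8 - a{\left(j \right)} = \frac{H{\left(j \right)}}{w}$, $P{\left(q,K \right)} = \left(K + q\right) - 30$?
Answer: $681 - \frac{69 \sqrt{23}}{4} \approx 598.27$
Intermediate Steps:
$P{\left(q,K \right)} = -30 + K + q$
$a{\left(j \right)} = 8 - \frac{3 \sqrt{j}}{4}$ ($a{\left(j \right)} = 8 - \frac{\left(-3\right) \sqrt{j}}{-4} = 8 - - 3 \sqrt{j} \left(- \frac{1}{4}\right) = 8 - \frac{3 \sqrt{j}}{4}$)
$k{\left(s \right)} = s \left(11 + s - \frac{3 \sqrt{s}}{4}\right)$ ($k{\left(s \right)} = \left(\left(s - -3\right) - \left(-8 + \frac{3 \sqrt{s}}{4}\right)\right) s = \left(\left(s + 3\right) - \left(-8 + \frac{3 \sqrt{s}}{4}\right)\right) s = \left(\left(3 + s\right) - \left(-8 + \frac{3 \sqrt{s}}{4}\right)\right) s = \left(11 + s - \frac{3 \sqrt{s}}{4}\right) s = s \left(11 + s - \frac{3 \sqrt{s}}{4}\right)$)
$P{\left(6,-77 \right)} + k{\left(23 \right)} = \left(-30 - 77 + 6\right) + \frac{1}{4} \cdot 23 \left(44 - 3 \sqrt{23} + 4 \cdot 23\right) = -101 + \frac{1}{4} \cdot 23 \left(44 - 3 \sqrt{23} + 92\right) = -101 + \frac{1}{4} \cdot 23 \left(136 - 3 \sqrt{23}\right) = -101 + \left(782 - \frac{69 \sqrt{23}}{4}\right) = 681 - \frac{69 \sqrt{23}}{4}$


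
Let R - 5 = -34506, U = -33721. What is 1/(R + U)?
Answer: -1/68222 ≈ -1.4658e-5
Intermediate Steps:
R = -34501 (R = 5 - 34506 = -34501)
1/(R + U) = 1/(-34501 - 33721) = 1/(-68222) = -1/68222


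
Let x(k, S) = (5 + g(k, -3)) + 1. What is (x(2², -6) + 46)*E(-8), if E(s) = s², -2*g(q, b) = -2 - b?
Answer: 3296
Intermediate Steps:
g(q, b) = 1 + b/2 (g(q, b) = -(-2 - b)/2 = 1 + b/2)
x(k, S) = 11/2 (x(k, S) = (5 + (1 + (½)*(-3))) + 1 = (5 + (1 - 3/2)) + 1 = (5 - ½) + 1 = 9/2 + 1 = 11/2)
(x(2², -6) + 46)*E(-8) = (11/2 + 46)*(-8)² = (103/2)*64 = 3296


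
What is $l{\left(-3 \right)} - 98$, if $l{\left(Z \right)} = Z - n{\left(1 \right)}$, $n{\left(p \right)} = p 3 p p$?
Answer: $-104$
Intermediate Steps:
$n{\left(p \right)} = 3 p^{3}$ ($n{\left(p \right)} = p 3 p^{2} = 3 p^{3}$)
$l{\left(Z \right)} = -3 + Z$ ($l{\left(Z \right)} = Z - 3 \cdot 1^{3} = Z - 3 \cdot 1 = Z - 3 = -3 + Z$)
$l{\left(-3 \right)} - 98 = \left(-3 - 3\right) - 98 = -6 - 98 = -104$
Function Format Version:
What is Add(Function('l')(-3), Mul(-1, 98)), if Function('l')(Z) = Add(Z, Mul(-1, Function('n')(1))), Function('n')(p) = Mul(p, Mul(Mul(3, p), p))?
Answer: -104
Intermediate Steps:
Function('n')(p) = Mul(3, Pow(p, 3)) (Function('n')(p) = Mul(p, Mul(3, Pow(p, 2))) = Mul(3, Pow(p, 3)))
Function('l')(Z) = Add(-3, Z) (Function('l')(Z) = Add(Z, Mul(-1, Mul(3, Pow(1, 3)))) = Add(Z, Mul(-1, Mul(3, 1))) = Add(Z, Mul(-1, 3)) = Add(Z, -3) = Add(-3, Z))
Add(Function('l')(-3), Mul(-1, 98)) = Add(Add(-3, -3), Mul(-1, 98)) = Add(-6, -98) = -104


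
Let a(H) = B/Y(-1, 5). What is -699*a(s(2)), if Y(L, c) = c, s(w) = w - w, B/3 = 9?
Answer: -18873/5 ≈ -3774.6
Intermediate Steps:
B = 27 (B = 3*9 = 27)
s(w) = 0
a(H) = 27/5
-699*a(s(2)) = -699*27/5 = -18873/5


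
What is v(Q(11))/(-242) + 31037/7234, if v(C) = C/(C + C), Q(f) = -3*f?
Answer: 7507337/1750628 ≈ 4.2884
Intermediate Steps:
v(C) = ½ (v(C) = C/((2*C)) = C*(1/(2*C)) = ½)
v(Q(11))/(-242) + 31037/7234 = (½)/(-242) + 31037/7234 = (½)*(-1/242) + 31037*(1/7234) = -1/484 + 31037/7234 = 7507337/1750628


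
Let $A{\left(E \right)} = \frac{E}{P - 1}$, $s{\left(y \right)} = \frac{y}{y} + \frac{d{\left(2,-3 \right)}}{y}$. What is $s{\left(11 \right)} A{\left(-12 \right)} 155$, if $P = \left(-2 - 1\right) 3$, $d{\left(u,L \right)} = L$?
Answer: $\frac{1488}{11} \approx 135.27$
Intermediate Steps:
$P = -9$ ($P = \left(-3\right) 3 = -9$)
$s{\left(y \right)} = 1 - \frac{3}{y}$ ($s{\left(y \right)} = \frac{y}{y} - \frac{3}{y} = 1 - \frac{3}{y}$)
$A{\left(E \right)} = - \frac{E}{10}$ ($A{\left(E \right)} = \frac{E}{-9 - 1} = \frac{E}{-10} = E \left(- \frac{1}{10}\right) = - \frac{E}{10}$)
$s{\left(11 \right)} A{\left(-12 \right)} 155 = \frac{-3 + 11}{11} \left(\left(- \frac{1}{10}\right) \left(-12\right)\right) 155 = \frac{1}{11} \cdot 8 \cdot \frac{6}{5} \cdot 155 = \frac{8}{11} \cdot \frac{6}{5} \cdot 155 = \frac{48}{55} \cdot 155 = \frac{1488}{11}$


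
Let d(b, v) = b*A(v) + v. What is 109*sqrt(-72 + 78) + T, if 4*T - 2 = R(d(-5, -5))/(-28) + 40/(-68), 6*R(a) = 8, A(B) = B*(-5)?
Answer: 487/1428 + 109*sqrt(6) ≈ 267.34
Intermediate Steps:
A(B) = -5*B
d(b, v) = v - 5*b*v (d(b, v) = b*(-5*v) + v = -5*b*v + v = v - 5*b*v)
R(a) = 4/3 (R(a) = (1/6)*8 = 4/3)
T = 487/1428 (T = 1/2 + ((4/3)/(-28) + 40/(-68))/4 = 1/2 + ((4/3)*(-1/28) + 40*(-1/68))/4 = 1/2 + (-1/21 - 10/17)/4 = 1/2 + (1/4)*(-227/357) = 1/2 - 227/1428 = 487/1428 ≈ 0.34104)
109*sqrt(-72 + 78) + T = 109*sqrt(-72 + 78) + 487/1428 = 109*sqrt(6) + 487/1428 = 487/1428 + 109*sqrt(6)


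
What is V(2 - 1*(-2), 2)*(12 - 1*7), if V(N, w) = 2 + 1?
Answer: 15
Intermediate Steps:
V(N, w) = 3
V(2 - 1*(-2), 2)*(12 - 1*7) = 3*(12 - 1*7) = 3*(12 - 7) = 3*5 = 15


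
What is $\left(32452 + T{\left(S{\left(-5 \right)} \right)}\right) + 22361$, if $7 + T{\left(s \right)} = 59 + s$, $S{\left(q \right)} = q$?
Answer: $54860$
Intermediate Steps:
$T{\left(s \right)} = 52 + s$ ($T{\left(s \right)} = -7 + \left(59 + s\right) = 52 + s$)
$\left(32452 + T{\left(S{\left(-5 \right)} \right)}\right) + 22361 = \left(32452 + \left(52 - 5\right)\right) + 22361 = \left(32452 + 47\right) + 22361 = 32499 + 22361 = 54860$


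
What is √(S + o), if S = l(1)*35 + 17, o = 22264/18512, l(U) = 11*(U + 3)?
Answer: √8343545834/2314 ≈ 39.474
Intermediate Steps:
l(U) = 33 + 11*U (l(U) = 11*(3 + U) = 33 + 11*U)
o = 2783/2314 (o = 22264*(1/18512) = 2783/2314 ≈ 1.2027)
S = 1557 (S = (33 + 11*1)*35 + 17 = (33 + 11)*35 + 17 = 44*35 + 17 = 1540 + 17 = 1557)
√(S + o) = √(1557 + 2783/2314) = √(3605681/2314) = √8343545834/2314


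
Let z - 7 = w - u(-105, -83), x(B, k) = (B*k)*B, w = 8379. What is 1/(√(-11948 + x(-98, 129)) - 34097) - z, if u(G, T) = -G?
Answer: -9617374904018/1161378441 - 2*√306742/1161378441 ≈ -8281.0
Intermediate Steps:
x(B, k) = k*B²
z = 8281 (z = 7 + (8379 - (-1)*(-105)) = 7 + (8379 - 1*105) = 7 + (8379 - 105) = 7 + 8274 = 8281)
1/(√(-11948 + x(-98, 129)) - 34097) - z = 1/(√(-11948 + 129*(-98)²) - 34097) - 1*8281 = 1/(√(-11948 + 129*9604) - 34097) - 8281 = 1/(√(-11948 + 1238916) - 34097) - 8281 = 1/(√1226968 - 34097) - 8281 = 1/(2*√306742 - 34097) - 8281 = 1/(-34097 + 2*√306742) - 8281 = -8281 + 1/(-34097 + 2*√306742)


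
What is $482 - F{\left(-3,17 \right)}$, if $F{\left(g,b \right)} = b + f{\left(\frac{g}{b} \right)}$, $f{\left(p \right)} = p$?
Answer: $\frac{7908}{17} \approx 465.18$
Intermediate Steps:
$F{\left(g,b \right)} = b + \frac{g}{b}$
$482 - F{\left(-3,17 \right)} = 482 - \left(17 - \frac{3}{17}\right) = 482 - \frac{286}{17} = \frac{7908}{17}$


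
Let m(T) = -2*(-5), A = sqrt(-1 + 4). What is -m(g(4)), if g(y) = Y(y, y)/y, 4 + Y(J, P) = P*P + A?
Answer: -10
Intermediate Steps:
A = sqrt(3) ≈ 1.7320
Y(J, P) = -4 + sqrt(3) + P**2 (Y(J, P) = -4 + (P*P + sqrt(3)) = -4 + (P**2 + sqrt(3)) = -4 + (sqrt(3) + P**2) = -4 + sqrt(3) + P**2)
g(y) = (-4 + sqrt(3) + y**2)/y
m(T) = 10
-m(g(4)) = -1*10 = -10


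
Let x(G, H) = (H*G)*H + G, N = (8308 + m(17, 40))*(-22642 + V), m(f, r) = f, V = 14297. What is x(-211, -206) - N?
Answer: 60517918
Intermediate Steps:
N = -69472125 (N = (8308 + 17)*(-22642 + 14297) = 8325*(-8345) = -69472125)
x(G, H) = G + G*H² (x(G, H) = (G*H)*H + G = G*H² + G = G + G*H²)
x(-211, -206) - N = -211*(1 + (-206)²) - 1*(-69472125) = -211*(1 + 42436) + 69472125 = -211*42437 + 69472125 = -8954207 + 69472125 = 60517918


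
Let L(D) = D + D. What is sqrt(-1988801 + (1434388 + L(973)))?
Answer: I*sqrt(552467) ≈ 743.28*I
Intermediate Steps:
L(D) = 2*D
sqrt(-1988801 + (1434388 + L(973))) = sqrt(-1988801 + (1434388 + 2*973)) = sqrt(-1988801 + (1434388 + 1946)) = sqrt(-1988801 + 1436334) = sqrt(-552467) = I*sqrt(552467)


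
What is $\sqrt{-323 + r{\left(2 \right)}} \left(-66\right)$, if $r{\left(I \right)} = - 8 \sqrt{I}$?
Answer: $- 66 i \sqrt{323 + 8 \sqrt{2}} \approx - 1206.8 i$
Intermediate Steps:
$\sqrt{-323 + r{\left(2 \right)}} \left(-66\right) = \sqrt{-323 - 8 \sqrt{2}} \left(-66\right) = - 66 \sqrt{-323 - 8 \sqrt{2}}$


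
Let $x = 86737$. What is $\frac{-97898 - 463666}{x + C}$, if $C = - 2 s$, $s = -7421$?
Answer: $- \frac{561564}{101579} \approx -5.5284$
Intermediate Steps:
$C = 14842$ ($C = \left(-2\right) \left(-7421\right) = 14842$)
$\frac{-97898 - 463666}{x + C} = \frac{-97898 - 463666}{86737 + 14842} = - \frac{561564}{101579}$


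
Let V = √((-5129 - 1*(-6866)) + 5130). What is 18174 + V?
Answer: 18174 + 3*√763 ≈ 18257.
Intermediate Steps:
V = 3*√763 (V = √((-5129 + 6866) + 5130) = √(1737 + 5130) = √6867 = 3*√763 ≈ 82.867)
18174 + V = 18174 + 3*√763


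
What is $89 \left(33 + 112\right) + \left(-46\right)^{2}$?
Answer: $15021$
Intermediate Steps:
$89 \left(33 + 112\right) + \left(-46\right)^{2} = 89 \cdot 145 + 2116 = 12905 + 2116 = 15021$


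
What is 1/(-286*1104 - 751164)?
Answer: -1/1066908 ≈ -9.3729e-7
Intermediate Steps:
1/(-286*1104 - 751164) = 1/(-315744 - 751164) = 1/(-1066908) = -1/1066908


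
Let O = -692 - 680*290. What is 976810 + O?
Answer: 778918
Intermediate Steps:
O = -197892 (O = -692 - 197200 = -197892)
976810 + O = 976810 - 197892 = 778918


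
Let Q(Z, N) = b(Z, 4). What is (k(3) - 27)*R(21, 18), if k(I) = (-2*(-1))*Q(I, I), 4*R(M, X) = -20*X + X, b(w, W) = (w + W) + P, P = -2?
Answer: 2907/2 ≈ 1453.5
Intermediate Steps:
b(w, W) = -2 + W + w (b(w, W) = (w + W) - 2 = (W + w) - 2 = -2 + W + w)
Q(Z, N) = 2 + Z (Q(Z, N) = -2 + 4 + Z = 2 + Z)
R(M, X) = -19*X/4 (R(M, X) = (-20*X + X)/4 = (-19*X)/4 = -19*X/4)
k(I) = 4 + 2*I (k(I) = (-2*(-1))*(2 + I) = 2*(2 + I) = 4 + 2*I)
(k(3) - 27)*R(21, 18) = ((4 + 2*3) - 27)*(-19/4*18) = ((4 + 6) - 27)*(-171/2) = (10 - 27)*(-171/2) = -17*(-171/2) = 2907/2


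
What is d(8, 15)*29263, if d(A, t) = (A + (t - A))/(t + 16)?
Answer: 438945/31 ≈ 14160.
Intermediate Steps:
d(A, t) = t/(16 + t)
d(8, 15)*29263 = (15/(16 + 15))*29263 = (15/31)*29263 = 438945/31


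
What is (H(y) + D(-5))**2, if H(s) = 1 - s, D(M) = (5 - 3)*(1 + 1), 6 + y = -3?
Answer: 196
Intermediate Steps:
y = -9 (y = -6 - 3 = -9)
D(M) = 4 (D(M) = 2*2 = 4)
(H(y) + D(-5))**2 = ((1 - 1*(-9)) + 4)**2 = ((1 + 9) + 4)**2 = (10 + 4)**2 = 14**2 = 196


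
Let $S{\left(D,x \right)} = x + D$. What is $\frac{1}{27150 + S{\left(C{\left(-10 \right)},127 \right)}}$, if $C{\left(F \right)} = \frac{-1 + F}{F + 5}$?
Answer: $\frac{5}{136396} \approx 3.6658 \cdot 10^{-5}$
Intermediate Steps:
$C{\left(F \right)} = \frac{-1 + F}{5 + F}$
$S{\left(D,x \right)} = D + x$
$\frac{1}{27150 + S{\left(C{\left(-10 \right)},127 \right)}} = \frac{1}{27150 + \left(\frac{-1 - 10}{5 - 10} + 127\right)} = \frac{1}{27150 + \left(\frac{1}{-5} \left(-11\right) + 127\right)} = \frac{1}{27150 + \left(\left(- \frac{1}{5}\right) \left(-11\right) + 127\right)} = \frac{1}{27150 + \left(\frac{11}{5} + 127\right)} = \frac{1}{27150 + \frac{646}{5}} = \frac{1}{\frac{136396}{5}} = \frac{5}{136396}$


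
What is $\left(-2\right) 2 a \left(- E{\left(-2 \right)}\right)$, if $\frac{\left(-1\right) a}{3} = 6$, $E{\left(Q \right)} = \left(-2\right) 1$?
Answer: $144$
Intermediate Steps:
$E{\left(Q \right)} = -2$
$a = -18$ ($a = \left(-3\right) 6 = -18$)
$\left(-2\right) 2 a \left(- E{\left(-2 \right)}\right) = \left(-2\right) 2 \left(-18\right) \left(\left(-1\right) \left(-2\right)\right) = \left(-4\right) \left(-18\right) 2 = 72 \cdot 2 = 144$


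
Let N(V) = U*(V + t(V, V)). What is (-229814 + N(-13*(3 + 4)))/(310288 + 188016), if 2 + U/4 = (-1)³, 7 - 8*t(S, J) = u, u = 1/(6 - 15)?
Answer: -343099/747456 ≈ -0.45902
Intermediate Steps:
u = -⅑ (u = 1/(-9) = -⅑ ≈ -0.11111)
t(S, J) = 8/9 (t(S, J) = 7/8 - ⅛*(-⅑) = 7/8 + 1/72 = 8/9)
U = -12 (U = -8 + 4*(-1)³ = -8 + 4*(-1) = -8 - 4 = -12)
N(V) = -32/3 - 12*V (N(V) = -12*(V + 8/9) = -12*(8/9 + V) = -32/3 - 12*V)
(-229814 + N(-13*(3 + 4)))/(310288 + 188016) = (-229814 + (-32/3 - (-156)*(3 + 4)))/(310288 + 188016) = (-229814 + (-32/3 - (-156)*7))/498304 = (-229814 + (-32/3 - 12*(-91)))*(1/498304) = (-229814 + (-32/3 + 1092))*(1/498304) = (-229814 + 3244/3)*(1/498304) = -686198/3*1/498304 = -343099/747456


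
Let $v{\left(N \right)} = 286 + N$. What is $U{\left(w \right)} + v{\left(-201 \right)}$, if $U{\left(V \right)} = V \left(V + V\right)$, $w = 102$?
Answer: $20893$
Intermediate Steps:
$U{\left(V \right)} = 2 V^{2}$ ($U{\left(V \right)} = V 2 V = 2 V^{2}$)
$U{\left(w \right)} + v{\left(-201 \right)} = 2 \cdot 102^{2} + \left(286 - 201\right) = 2 \cdot 10404 + 85 = 20808 + 85 = 20893$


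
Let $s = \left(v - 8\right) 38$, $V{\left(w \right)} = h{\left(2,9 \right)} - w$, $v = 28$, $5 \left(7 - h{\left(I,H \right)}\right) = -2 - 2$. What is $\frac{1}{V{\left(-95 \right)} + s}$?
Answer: $\frac{5}{4314} \approx 0.001159$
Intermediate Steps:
$h{\left(I,H \right)} = \frac{39}{5}$ ($h{\left(I,H \right)} = 7 - \frac{-2 - 2}{5} = 7 - - \frac{4}{5} = 7 + \frac{4}{5} = \frac{39}{5}$)
$V{\left(w \right)} = \frac{39}{5} - w$
$s = 760$ ($s = \left(28 - 8\right) 38 = 20 \cdot 38 = 760$)
$\frac{1}{V{\left(-95 \right)} + s} = \frac{1}{\left(\frac{39}{5} - -95\right) + 760} = \frac{1}{\left(\frac{39}{5} + 95\right) + 760} = \frac{1}{\frac{514}{5} + 760} = \frac{1}{\frac{4314}{5}} = \frac{5}{4314}$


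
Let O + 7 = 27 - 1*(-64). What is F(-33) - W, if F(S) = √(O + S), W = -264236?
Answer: 264236 + √51 ≈ 2.6424e+5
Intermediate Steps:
O = 84 (O = -7 + (27 - 1*(-64)) = -7 + (27 + 64) = -7 + 91 = 84)
F(S) = √(84 + S)
F(-33) - W = √(84 - 33) - 1*(-264236) = √51 + 264236 = 264236 + √51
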